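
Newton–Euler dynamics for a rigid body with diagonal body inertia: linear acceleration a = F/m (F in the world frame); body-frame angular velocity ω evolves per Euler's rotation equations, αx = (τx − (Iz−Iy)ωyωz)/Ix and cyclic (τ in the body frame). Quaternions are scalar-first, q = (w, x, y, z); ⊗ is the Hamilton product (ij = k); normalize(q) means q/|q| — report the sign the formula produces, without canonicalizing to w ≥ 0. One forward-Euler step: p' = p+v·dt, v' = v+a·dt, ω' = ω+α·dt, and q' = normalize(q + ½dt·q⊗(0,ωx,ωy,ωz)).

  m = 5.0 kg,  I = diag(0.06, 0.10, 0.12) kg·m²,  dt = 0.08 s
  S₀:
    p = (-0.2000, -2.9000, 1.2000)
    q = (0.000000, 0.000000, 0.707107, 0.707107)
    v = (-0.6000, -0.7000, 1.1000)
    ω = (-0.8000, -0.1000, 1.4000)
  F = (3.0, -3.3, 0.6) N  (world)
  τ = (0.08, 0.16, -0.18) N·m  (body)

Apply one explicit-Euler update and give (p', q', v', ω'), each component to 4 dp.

p' = (-0.2480, -2.9560, 1.2880)
q' = (-0.0367, 0.0423, 0.6831, 0.7282)
v' = (-0.5520, -0.7528, 1.1096)
ω' = (-0.6896, -0.0258, 1.2779)

a = (0.6000, -0.6600, 0.1200)
p + v·dt = (-0.2480, -2.9560, 1.2880)
v + (F/m)dt = (-0.5520, -0.7528, 1.1096)
α = I⁻¹(τ − ω×Iω) = (1.3800, 0.9280, -1.5267)
new body rate ω' = (-0.6896, -0.0258, 1.2779)
2q̇ = q⊗(0,ω) = (-0.9192391, 1.0606605, -0.5656856, 0.5656856)
q' = normalize(q + ½dt·q⊗(0,ω)) = (-0.0367, 0.0423, 0.6831, 0.7282)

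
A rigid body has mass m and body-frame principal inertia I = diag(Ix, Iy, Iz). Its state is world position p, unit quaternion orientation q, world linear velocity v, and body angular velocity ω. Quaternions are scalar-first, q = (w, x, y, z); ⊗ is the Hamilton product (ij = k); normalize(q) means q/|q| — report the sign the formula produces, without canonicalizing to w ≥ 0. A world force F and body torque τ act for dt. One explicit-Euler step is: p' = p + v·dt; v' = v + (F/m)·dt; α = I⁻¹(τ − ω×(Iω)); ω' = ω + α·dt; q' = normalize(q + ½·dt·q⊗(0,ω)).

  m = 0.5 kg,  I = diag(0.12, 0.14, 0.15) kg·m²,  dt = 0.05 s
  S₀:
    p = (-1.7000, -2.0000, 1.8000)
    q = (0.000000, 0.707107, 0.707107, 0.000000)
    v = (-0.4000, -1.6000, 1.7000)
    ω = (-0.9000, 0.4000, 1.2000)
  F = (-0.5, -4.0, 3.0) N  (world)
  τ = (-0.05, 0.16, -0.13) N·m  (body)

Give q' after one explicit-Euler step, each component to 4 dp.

2q̇ = q⊗(0,ω) = (0.3535535, 0.8485284, -0.8485284, 0.9192391)
q + ½dt·q⊗(0,ω), renormalized = (0.0088, 0.7278, 0.6854, 0.0230)

q' = (0.0088, 0.7278, 0.6854, 0.0230)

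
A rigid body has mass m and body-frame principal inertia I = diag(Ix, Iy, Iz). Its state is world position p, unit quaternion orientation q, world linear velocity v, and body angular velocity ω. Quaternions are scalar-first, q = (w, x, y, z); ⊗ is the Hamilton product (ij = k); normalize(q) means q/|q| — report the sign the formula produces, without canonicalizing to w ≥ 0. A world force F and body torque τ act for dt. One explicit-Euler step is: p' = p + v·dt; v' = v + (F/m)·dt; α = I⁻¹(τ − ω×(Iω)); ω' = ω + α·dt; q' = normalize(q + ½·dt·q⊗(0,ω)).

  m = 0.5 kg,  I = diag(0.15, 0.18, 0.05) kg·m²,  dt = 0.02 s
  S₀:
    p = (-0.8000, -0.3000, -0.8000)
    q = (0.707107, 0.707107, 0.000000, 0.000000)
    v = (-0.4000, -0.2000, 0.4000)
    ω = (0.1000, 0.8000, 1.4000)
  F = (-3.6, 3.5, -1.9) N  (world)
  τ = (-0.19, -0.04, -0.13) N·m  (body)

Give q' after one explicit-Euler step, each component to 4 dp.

q' = (0.7063, 0.7077, -0.0042, 0.0156)

Hamilton product q⊗(0,ω) = (-0.0707107, 0.0707107, -0.4242642, 1.5556354)
q' = normalize(q + ½dt·q⊗(0,ω)) = (0.7063, 0.7077, -0.0042, 0.0156)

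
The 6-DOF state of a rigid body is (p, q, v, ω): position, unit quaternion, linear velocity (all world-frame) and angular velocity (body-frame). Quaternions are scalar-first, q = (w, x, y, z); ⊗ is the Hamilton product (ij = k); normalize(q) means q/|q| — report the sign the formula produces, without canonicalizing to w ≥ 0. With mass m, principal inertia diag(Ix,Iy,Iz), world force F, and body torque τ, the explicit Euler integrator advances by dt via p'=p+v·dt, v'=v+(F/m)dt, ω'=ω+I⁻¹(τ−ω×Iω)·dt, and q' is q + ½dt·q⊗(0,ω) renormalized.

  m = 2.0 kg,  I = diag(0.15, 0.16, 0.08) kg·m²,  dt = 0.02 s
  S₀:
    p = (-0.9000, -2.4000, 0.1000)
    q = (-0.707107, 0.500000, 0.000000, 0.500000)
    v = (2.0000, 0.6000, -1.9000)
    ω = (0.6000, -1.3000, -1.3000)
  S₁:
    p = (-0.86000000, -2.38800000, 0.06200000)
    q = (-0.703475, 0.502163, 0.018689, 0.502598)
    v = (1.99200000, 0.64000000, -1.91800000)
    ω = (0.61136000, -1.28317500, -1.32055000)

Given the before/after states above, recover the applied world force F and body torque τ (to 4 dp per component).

rate change Δω = (0.01136000, 0.01682500, -0.02055000)
ω₀×(Iω₀) = (-0.1352, -0.0546, -0.0078)
τ = I·(Δω/dt) + ω₀×(Iω₀) = (-0.0500, 0.0800, -0.0900)
v₁ − v₀ = (-0.00800000, 0.04000000, -0.01800000)
m·(v₁−v₀)/dt = (-0.8000, 4.0000, -1.8000)

F = (-0.8000, 4.0000, -1.8000)
τ = (-0.0500, 0.0800, -0.0900)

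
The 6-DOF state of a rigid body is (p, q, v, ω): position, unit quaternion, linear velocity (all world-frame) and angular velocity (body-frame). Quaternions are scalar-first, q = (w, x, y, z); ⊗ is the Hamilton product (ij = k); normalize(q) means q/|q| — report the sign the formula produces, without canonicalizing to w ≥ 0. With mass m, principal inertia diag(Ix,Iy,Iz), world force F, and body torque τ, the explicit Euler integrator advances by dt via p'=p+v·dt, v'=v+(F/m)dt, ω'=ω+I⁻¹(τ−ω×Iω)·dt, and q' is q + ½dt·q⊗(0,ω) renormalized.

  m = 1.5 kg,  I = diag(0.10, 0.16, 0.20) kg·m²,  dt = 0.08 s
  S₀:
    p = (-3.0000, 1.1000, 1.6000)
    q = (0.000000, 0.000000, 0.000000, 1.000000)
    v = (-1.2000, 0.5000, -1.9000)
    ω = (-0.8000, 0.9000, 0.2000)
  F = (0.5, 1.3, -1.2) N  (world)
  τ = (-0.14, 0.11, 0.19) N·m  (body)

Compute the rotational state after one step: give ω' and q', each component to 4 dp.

(τ − ω×Iω)/I = (-1.4720, 0.5875, 1.1660)
ω' = ω + α·dt = (-0.9178, 0.9470, 0.2933)
q⊗(0,ω) = (-0.2000000, -0.9000000, -0.8000000, 0.0000000)
q' = normalize(q + ½dt·q⊗(0,ω)) = (-0.0080, -0.0360, -0.0320, 0.9988)

ω' = (-0.9178, 0.9470, 0.2933)
q' = (-0.0080, -0.0360, -0.0320, 0.9988)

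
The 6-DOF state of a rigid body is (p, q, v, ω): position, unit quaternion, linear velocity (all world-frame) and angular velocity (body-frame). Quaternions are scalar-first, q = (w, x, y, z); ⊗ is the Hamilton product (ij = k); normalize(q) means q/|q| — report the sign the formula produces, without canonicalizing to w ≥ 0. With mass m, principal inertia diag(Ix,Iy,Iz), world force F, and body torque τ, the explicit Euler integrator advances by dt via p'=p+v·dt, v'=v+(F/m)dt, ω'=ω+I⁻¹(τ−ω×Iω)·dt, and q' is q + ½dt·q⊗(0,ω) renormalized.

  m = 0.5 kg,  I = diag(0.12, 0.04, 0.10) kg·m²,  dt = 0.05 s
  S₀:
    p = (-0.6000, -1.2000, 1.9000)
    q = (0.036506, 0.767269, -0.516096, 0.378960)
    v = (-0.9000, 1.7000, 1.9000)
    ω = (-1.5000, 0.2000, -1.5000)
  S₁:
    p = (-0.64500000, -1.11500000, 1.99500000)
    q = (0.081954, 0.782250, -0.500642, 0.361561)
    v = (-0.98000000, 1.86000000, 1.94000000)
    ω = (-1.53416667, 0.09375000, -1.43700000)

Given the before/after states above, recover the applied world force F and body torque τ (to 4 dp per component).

F = (-0.8000, 1.6000, 0.4000)
τ = (-0.1000, -0.0400, 0.1500)

ω₁ − ω₀ = (-0.03416667, -0.10625000, 0.06300000)
I·α + gyro = (-0.1000, -0.0400, 0.1500)
velocity change Δv = (-0.08000000, 0.16000000, 0.04000000)
applied force F = (-0.8000, 1.6000, 0.4000)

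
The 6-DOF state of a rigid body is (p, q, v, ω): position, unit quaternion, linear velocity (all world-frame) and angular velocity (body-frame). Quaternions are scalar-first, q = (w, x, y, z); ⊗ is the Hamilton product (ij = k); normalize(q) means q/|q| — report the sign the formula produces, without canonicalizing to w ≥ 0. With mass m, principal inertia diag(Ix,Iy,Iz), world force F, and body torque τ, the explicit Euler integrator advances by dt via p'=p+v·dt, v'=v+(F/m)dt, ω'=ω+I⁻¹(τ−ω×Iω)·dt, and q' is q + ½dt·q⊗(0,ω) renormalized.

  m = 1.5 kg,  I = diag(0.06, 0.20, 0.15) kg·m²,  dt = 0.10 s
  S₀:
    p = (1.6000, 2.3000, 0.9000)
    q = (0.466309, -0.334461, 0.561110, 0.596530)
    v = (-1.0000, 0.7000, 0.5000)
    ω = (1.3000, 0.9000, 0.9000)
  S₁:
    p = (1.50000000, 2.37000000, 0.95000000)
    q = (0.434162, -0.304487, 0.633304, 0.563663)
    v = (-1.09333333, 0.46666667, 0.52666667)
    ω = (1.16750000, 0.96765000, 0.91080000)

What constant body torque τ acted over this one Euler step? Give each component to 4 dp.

τ = (-0.1200, 0.0300, 0.1800)

ω₁ − ω₀ = (-0.13250000, 0.06765000, 0.01080000)
gyro term ω₀×Iω₀ = (-0.0405, -0.1053, 0.1638)
τ = I·(Δω/dt) + ω₀×(Iω₀) = (-0.1200, 0.0300, 0.1800)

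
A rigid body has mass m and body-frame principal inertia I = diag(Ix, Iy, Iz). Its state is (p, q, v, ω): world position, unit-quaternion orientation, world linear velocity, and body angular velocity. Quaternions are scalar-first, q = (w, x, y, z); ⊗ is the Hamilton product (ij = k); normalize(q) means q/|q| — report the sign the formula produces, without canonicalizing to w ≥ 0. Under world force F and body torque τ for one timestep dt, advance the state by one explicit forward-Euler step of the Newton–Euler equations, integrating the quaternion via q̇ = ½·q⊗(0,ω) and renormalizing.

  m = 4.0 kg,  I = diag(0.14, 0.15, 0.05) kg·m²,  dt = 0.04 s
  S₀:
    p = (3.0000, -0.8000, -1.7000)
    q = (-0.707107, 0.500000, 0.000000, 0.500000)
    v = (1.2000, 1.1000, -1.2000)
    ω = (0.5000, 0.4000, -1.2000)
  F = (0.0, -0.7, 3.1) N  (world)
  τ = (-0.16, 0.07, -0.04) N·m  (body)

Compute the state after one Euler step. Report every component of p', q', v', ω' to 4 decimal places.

linear accel F/m = (0.0000, -0.1750, 0.7750)
new position p' = (3.0480, -0.7560, -1.7480)
v' = v + a·dt = (1.2000, 1.0930, -1.1690)
ω×(Iω) gyroscopic = (0.0480, -0.0540, 0.0020)
α = I⁻¹(τ − ω×Iω) = (-1.4857, 0.8267, -0.8400)
ω' = ω + α·dt = (0.4406, 0.4331, -1.2336)
Hamilton product q⊗(0,ω) = (0.3500000, -0.5535535, 0.5671572, 1.0485284)
q + ½dt·q⊗(0,ω), renormalized = (-0.6998, 0.4887, 0.0113, 0.5208)

p' = (3.0480, -0.7560, -1.7480)
q' = (-0.6998, 0.4887, 0.0113, 0.5208)
v' = (1.2000, 1.0930, -1.1690)
ω' = (0.4406, 0.4331, -1.2336)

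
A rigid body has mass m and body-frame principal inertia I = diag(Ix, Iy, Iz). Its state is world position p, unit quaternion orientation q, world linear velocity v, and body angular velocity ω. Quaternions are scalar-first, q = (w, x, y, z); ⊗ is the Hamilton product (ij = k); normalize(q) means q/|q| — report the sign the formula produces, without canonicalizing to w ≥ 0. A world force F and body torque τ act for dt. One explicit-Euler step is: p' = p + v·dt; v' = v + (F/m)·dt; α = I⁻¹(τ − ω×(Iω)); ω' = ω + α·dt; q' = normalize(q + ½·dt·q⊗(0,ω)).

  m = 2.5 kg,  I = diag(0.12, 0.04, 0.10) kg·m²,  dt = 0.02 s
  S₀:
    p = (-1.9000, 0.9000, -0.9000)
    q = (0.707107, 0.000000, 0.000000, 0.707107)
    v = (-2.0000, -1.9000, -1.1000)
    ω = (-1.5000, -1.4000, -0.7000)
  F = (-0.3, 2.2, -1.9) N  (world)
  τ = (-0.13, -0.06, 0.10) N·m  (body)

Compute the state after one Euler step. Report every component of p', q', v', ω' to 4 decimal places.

p' = (-1.9400, 0.8620, -0.9220)
q' = (0.7119, -0.0007, -0.0205, 0.7020)
v' = (-2.0024, -1.8824, -1.1152)
ω' = (-1.5315, -1.4405, -0.6464)

linear accel F/m = (-0.1200, 0.8800, -0.7600)
p + v·dt = (-1.9400, 0.8620, -0.9220)
v' = v + a·dt = (-2.0024, -1.8824, -1.1152)
gyro term ω×Iω = (0.0588, 0.0210, -0.1680)
α = I⁻¹(τ − ω×Iω) = (-1.5733, -2.0250, 2.6800)
ω' = ω + α·dt = (-1.5315, -1.4405, -0.6464)
Hamilton product q⊗(0,ω) = (0.4949749, -0.0707107, -2.0506103, -0.4949749)
updated quaternion q' = (0.7119, -0.0007, -0.0205, 0.7020)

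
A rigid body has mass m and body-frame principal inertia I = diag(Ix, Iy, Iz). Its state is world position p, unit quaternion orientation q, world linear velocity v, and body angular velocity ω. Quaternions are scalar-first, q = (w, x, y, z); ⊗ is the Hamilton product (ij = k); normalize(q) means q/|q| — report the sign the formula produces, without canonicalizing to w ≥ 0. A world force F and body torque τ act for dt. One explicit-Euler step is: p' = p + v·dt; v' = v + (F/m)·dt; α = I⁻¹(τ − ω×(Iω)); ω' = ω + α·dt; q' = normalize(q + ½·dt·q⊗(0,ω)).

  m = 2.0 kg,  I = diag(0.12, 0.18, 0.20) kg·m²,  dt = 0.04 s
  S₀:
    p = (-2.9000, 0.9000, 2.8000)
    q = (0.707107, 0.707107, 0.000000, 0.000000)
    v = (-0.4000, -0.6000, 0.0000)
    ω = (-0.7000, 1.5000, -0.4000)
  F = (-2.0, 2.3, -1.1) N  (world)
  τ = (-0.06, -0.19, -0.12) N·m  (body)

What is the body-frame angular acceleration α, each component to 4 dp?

ω×(Iω) gyroscopic = (-0.0120, -0.0224, -0.0630)
angular accel α = (-0.4000, -0.9311, -0.2850)

α = (-0.4000, -0.9311, -0.2850)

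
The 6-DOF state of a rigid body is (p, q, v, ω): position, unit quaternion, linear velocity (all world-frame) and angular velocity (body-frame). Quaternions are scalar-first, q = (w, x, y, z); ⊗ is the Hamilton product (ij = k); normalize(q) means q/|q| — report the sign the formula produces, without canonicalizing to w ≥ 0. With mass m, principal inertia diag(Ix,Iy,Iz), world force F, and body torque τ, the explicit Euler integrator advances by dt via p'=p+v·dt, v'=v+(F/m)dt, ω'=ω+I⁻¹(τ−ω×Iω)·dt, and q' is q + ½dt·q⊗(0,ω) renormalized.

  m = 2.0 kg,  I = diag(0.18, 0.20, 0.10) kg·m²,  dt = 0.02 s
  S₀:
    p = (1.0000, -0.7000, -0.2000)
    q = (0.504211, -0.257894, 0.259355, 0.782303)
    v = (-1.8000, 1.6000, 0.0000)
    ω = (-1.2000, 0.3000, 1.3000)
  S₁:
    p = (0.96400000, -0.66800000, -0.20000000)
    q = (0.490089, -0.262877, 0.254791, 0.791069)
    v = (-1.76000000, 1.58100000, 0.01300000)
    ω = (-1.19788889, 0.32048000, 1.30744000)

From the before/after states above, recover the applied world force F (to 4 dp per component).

Δv = v₁−v₀ = (0.04000000, -0.01900000, 0.01300000)
F = m·Δv/dt = (4.0000, -1.9000, 1.3000)

F = (4.0000, -1.9000, 1.3000)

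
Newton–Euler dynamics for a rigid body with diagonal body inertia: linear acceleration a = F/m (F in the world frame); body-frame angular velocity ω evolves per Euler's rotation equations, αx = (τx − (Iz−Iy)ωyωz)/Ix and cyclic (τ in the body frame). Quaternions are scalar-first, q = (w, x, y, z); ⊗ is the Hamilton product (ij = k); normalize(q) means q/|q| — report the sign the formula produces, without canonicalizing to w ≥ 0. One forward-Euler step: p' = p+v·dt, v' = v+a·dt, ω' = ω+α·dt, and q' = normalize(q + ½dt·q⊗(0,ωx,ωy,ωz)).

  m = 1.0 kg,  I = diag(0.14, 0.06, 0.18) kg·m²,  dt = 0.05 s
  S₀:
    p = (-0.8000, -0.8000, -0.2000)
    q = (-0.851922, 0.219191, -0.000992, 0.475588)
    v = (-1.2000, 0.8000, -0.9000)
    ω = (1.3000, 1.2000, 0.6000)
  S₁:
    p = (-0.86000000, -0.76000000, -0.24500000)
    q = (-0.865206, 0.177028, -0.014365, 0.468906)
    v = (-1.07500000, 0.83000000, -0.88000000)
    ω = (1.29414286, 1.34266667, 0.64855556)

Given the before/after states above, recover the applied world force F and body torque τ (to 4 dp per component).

F = (2.5000, 0.6000, 0.4000)
τ = (0.0700, 0.1400, 0.0500)

rate change Δω = (-0.00585714, 0.14266667, 0.04855556)
ω₀×(Iω₀) = (0.0864, -0.0312, -0.1248)
I·α + gyro = (0.0700, 0.1400, 0.0500)
velocity change Δv = (0.12500000, 0.03000000, 0.02000000)
m·(v₁−v₀)/dt = (2.5000, 0.6000, 0.4000)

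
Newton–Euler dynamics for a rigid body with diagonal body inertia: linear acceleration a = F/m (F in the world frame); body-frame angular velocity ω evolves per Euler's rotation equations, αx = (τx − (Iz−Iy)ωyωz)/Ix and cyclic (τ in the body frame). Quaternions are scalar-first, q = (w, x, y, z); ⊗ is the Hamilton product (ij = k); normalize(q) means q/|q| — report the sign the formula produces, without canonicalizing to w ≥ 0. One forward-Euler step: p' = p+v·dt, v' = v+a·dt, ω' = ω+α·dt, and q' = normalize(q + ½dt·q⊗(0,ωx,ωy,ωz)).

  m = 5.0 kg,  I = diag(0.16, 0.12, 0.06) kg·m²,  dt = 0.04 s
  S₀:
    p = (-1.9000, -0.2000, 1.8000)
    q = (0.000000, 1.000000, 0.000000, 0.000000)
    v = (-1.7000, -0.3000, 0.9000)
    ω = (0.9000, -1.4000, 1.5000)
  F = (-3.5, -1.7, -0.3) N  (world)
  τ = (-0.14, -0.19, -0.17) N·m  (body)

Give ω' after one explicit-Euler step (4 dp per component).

ω×(Iω) gyroscopic = (0.1260, 0.1350, 0.0504)
(τ − ω×Iω)/I = (-1.6625, -2.7083, -3.6733)
new body rate ω' = (0.8335, -1.5083, 1.3531)

ω' = (0.8335, -1.5083, 1.3531)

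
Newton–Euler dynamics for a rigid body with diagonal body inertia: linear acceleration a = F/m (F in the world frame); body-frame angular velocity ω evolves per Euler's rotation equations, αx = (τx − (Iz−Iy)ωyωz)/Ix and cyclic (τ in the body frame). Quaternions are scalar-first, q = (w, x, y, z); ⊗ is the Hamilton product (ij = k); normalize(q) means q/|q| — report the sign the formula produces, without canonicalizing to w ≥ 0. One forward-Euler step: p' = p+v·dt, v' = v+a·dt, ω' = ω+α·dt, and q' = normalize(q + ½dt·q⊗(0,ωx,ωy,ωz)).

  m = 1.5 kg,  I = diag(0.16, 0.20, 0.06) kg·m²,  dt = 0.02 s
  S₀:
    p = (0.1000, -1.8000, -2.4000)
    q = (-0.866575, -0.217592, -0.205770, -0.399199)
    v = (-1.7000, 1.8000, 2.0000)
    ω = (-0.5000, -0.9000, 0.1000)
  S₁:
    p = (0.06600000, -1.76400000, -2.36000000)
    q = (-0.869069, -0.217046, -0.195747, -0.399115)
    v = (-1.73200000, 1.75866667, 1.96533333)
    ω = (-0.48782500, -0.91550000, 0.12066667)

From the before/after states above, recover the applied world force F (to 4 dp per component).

F = (-2.4000, -3.1000, -2.6000)

Δv = v₁−v₀ = (-0.03200000, -0.04133333, -0.03466667)
F = m·Δv/dt = (-2.4000, -3.1000, -2.6000)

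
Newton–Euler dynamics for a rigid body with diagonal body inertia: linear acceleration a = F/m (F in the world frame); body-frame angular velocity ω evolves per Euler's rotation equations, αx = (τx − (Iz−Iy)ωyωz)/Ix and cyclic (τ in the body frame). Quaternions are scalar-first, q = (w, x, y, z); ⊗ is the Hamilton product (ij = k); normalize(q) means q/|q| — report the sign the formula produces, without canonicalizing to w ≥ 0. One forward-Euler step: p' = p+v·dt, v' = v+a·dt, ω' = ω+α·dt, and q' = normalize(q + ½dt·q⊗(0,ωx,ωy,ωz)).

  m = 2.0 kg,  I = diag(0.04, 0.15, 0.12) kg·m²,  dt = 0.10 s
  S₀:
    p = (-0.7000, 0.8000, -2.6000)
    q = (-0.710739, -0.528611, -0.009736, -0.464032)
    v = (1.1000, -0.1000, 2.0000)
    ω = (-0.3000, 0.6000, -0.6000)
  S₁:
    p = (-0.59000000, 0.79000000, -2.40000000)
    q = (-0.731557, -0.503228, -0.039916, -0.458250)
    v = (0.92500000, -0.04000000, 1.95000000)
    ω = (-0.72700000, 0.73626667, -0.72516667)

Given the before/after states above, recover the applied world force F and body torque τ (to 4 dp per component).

F = (-3.5000, 1.2000, -1.0000)
τ = (-0.1600, 0.1900, -0.1700)

rate change Δω = (-0.42700000, 0.13626667, -0.12516667)
I·α + gyro = (-0.1600, 0.1900, -0.1700)
v₁ − v₀ = (-0.17500000, 0.06000000, -0.05000000)
F = m·Δv/dt = (-3.5000, 1.2000, -1.0000)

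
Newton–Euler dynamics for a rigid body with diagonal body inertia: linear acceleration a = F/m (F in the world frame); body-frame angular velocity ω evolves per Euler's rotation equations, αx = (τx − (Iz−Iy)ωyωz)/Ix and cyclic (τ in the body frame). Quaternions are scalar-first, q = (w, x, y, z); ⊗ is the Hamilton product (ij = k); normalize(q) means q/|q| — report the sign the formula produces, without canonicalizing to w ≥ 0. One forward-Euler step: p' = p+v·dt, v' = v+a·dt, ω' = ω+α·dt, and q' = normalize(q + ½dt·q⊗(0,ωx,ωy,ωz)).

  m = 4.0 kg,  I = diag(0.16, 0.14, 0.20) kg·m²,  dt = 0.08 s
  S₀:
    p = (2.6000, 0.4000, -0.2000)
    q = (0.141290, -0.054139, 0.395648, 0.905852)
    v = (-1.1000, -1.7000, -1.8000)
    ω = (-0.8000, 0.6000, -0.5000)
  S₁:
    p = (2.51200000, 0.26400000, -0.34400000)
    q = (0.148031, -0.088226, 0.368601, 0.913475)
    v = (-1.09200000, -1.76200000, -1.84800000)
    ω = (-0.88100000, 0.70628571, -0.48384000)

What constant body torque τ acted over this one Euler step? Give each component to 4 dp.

ω₁ − ω₀ = (-0.08100000, 0.10628571, 0.01616000)
I·α + gyro = (-0.1800, 0.1700, 0.0500)

τ = (-0.1800, 0.1700, 0.0500)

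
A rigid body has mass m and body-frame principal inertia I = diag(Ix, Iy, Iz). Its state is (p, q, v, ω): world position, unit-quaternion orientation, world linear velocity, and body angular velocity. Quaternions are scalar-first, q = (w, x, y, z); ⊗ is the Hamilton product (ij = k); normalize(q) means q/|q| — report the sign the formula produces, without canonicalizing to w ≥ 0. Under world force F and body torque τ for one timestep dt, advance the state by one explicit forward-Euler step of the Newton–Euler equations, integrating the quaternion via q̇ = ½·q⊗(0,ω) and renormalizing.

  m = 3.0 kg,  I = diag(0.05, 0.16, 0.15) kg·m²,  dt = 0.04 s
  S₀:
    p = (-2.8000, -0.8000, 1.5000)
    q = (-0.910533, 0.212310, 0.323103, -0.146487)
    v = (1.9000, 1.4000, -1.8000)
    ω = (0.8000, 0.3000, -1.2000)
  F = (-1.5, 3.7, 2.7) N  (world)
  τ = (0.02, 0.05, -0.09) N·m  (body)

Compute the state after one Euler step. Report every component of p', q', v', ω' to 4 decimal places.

(τ − ω×Iω)/I = (0.3280, -0.2875, -0.7760)
ω + α·dt = (0.8131, 0.2885, -1.2310)
2q̇ = q⊗(0,ω) = (-0.4425633, -1.0722039, -0.1355775, 0.8978502)
updated quaternion q' = (-0.9190, 0.1908, 0.3203, -0.1285)
a = (-0.5000, 1.2333, 0.9000)
p' = p + v·dt = (-2.7240, -0.7440, 1.4280)
new velocity v' = (1.8800, 1.4493, -1.7640)

p' = (-2.7240, -0.7440, 1.4280)
q' = (-0.9190, 0.1908, 0.3203, -0.1285)
v' = (1.8800, 1.4493, -1.7640)
ω' = (0.8131, 0.2885, -1.2310)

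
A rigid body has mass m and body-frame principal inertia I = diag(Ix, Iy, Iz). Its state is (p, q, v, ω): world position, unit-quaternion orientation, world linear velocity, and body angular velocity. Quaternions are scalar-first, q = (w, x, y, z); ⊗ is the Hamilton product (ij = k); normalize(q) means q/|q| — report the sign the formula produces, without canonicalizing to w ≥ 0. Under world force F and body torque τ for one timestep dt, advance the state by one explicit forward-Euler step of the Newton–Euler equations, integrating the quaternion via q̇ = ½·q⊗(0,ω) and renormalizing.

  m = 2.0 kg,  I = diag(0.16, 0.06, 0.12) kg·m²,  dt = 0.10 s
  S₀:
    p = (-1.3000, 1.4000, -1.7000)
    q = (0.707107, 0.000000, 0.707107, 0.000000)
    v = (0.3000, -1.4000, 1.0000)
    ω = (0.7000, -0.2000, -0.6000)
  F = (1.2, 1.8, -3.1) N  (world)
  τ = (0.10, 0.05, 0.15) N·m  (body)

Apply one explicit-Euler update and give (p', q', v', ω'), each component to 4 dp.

p' = (-1.2700, 1.2600, -1.6000)
q' = (0.7134, 0.0035, 0.6993, -0.0459)
v' = (0.3600, -1.3100, 0.8450)
ω' = (0.7580, -0.0887, -0.4867)

linear accel F/m = (0.6000, 0.9000, -1.5500)
p' = p + v·dt = (-1.2700, 1.2600, -1.6000)
v' = v + a·dt = (0.3600, -1.3100, 0.8450)
ω×(Iω) gyroscopic = (0.0072, -0.0168, 0.0140)
α = I⁻¹(τ − ω×Iω) = (0.5800, 1.1133, 1.1333)
ω' = ω + α·dt = (0.7580, -0.0887, -0.4867)
2q̇ = q⊗(0,ω) = (0.1414214, 0.0707107, -0.1414214, -0.9192391)
updated quaternion q' = (0.7134, 0.0035, 0.6993, -0.0459)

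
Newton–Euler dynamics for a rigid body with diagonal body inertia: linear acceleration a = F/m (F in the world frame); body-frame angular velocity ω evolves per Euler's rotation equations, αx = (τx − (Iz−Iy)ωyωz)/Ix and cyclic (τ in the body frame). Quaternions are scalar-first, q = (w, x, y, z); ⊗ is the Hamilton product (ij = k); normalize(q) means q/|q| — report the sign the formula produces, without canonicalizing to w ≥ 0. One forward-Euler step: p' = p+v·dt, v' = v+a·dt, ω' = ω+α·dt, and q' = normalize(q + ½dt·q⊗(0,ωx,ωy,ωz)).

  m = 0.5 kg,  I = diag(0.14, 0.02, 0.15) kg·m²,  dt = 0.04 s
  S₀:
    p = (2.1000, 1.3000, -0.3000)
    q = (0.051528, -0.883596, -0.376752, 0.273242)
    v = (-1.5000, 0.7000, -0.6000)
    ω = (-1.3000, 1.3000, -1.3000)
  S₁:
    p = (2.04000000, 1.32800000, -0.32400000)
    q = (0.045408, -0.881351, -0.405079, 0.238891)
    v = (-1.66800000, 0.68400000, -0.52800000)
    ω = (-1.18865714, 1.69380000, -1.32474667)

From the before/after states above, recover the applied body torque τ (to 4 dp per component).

τ = (0.1700, 0.1800, 0.1100)

ω₁ − ω₀ = (0.11134286, 0.39380000, -0.02474667)
precession coupling = (-0.2197, -0.0169, 0.2028)
τ = I·(Δω/dt) + ω₀×(Iω₀) = (0.1700, 0.1800, 0.1100)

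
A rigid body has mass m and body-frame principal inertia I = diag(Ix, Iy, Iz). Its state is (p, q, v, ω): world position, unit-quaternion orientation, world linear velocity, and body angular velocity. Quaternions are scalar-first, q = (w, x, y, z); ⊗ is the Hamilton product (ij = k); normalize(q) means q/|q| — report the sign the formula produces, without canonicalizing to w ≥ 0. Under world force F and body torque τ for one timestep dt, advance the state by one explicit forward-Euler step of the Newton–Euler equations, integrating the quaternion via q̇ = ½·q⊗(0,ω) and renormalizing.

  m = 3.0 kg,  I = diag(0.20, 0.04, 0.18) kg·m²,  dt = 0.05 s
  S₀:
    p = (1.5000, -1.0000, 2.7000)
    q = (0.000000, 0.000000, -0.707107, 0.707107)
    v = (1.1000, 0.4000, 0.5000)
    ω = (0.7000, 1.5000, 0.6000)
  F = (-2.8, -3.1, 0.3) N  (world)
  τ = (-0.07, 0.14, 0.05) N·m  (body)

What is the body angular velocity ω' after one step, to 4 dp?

precession coupling ω×(Iω) = (0.1260, 0.0084, -0.1680)
(τ − ω×Iω)/I = (-0.9800, 3.2900, 1.2111)
new body rate ω' = (0.6510, 1.6645, 0.6606)

ω' = (0.6510, 1.6645, 0.6606)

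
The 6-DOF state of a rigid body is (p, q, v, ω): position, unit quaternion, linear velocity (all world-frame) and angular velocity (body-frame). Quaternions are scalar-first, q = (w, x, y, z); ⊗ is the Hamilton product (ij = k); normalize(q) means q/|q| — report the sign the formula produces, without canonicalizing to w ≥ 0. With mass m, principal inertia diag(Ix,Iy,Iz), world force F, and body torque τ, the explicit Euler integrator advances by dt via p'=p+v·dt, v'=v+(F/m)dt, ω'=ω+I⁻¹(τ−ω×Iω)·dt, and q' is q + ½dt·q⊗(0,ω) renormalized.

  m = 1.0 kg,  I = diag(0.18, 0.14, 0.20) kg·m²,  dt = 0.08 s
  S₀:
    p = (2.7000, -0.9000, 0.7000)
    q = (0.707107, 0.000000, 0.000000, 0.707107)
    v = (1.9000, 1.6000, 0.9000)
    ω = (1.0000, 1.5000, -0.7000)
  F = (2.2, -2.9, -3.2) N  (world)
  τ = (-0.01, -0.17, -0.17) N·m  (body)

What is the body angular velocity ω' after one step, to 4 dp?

gyro term ω×Iω = (-0.0630, 0.0140, -0.0600)
angular accel α = (0.2944, -1.3143, -0.5500)
ω' = ω + α·dt = (1.0236, 1.3949, -0.7440)

ω' = (1.0236, 1.3949, -0.7440)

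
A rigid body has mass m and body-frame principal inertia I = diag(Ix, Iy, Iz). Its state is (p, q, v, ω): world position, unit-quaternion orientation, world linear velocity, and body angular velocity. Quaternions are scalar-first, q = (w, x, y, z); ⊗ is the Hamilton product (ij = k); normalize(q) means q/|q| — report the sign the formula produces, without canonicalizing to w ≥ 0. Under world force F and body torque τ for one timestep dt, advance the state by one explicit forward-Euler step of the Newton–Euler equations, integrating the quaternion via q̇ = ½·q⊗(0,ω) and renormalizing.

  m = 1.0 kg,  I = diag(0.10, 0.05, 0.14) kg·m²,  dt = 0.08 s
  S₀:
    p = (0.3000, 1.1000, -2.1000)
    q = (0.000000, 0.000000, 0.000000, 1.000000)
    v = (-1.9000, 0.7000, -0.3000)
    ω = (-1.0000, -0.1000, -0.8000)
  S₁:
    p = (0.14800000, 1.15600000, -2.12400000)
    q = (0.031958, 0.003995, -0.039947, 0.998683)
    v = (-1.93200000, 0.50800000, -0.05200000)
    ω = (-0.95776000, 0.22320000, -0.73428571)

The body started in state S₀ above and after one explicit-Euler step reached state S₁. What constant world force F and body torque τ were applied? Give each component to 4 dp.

F = (-0.4000, -2.4000, 3.1000)
τ = (0.0600, 0.1700, 0.1100)

rate change Δω = (0.04224000, 0.32320000, 0.06571429)
I·α + gyro = (0.0600, 0.1700, 0.1100)
Δv = v₁−v₀ = (-0.03200000, -0.19200000, 0.24800000)
applied force F = (-0.4000, -2.4000, 3.1000)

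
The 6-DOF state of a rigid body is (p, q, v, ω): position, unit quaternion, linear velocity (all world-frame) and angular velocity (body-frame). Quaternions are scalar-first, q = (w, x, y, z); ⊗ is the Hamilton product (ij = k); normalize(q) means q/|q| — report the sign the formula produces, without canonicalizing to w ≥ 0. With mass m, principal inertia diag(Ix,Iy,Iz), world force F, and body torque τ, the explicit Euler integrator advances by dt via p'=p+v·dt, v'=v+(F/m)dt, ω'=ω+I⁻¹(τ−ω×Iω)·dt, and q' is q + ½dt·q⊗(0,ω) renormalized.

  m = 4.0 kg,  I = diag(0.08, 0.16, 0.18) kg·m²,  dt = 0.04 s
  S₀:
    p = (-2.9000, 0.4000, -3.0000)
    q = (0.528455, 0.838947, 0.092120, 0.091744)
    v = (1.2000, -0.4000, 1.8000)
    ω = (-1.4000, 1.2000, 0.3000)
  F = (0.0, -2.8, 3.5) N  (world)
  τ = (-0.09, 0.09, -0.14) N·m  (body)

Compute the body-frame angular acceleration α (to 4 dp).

ω×(Iω) gyroscopic = (0.0072, 0.0420, -0.1344)
α = I⁻¹(τ − ω×Iω) = (-1.2150, 0.3000, -0.0311)

α = (-1.2150, 0.3000, -0.0311)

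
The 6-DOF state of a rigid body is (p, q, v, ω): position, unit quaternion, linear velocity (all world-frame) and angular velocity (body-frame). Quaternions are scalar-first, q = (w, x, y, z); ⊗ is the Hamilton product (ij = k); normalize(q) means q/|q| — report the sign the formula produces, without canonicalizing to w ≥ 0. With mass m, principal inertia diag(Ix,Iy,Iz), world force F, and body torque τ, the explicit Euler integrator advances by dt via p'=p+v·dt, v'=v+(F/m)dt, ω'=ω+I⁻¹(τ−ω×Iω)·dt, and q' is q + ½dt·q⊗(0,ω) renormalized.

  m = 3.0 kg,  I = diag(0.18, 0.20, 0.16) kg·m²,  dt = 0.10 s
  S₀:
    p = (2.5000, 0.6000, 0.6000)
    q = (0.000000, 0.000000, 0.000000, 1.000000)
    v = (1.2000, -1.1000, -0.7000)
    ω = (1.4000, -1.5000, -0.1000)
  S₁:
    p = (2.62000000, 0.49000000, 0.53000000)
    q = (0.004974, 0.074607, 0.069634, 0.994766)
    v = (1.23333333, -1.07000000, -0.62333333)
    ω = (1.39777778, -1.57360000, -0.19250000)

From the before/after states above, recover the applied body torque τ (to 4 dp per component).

τ = (-0.0100, -0.1500, -0.1900)

rate change Δω = (-0.00222222, -0.07360000, -0.09250000)
gyro term ω₀×Iω₀ = (-0.0060, -0.0028, -0.0420)
τ = I·(Δω/dt) + ω₀×(Iω₀) = (-0.0100, -0.1500, -0.1900)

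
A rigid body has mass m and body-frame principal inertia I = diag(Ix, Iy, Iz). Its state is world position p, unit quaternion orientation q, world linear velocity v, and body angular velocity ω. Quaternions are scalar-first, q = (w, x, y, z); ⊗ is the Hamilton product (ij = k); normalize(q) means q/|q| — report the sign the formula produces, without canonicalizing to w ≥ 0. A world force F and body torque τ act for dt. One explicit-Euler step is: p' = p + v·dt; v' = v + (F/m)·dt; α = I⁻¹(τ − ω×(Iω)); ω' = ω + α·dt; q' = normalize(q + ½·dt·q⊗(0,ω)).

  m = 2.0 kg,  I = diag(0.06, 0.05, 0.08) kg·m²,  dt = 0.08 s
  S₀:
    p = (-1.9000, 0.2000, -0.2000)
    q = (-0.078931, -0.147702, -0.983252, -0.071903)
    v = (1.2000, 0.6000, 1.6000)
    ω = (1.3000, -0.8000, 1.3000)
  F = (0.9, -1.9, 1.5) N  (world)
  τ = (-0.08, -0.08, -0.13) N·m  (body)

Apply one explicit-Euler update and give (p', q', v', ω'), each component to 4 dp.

p' = (-1.8040, 0.2480, -0.0720)
q' = (-0.0987, -0.2046, -0.9737, -0.0201)
v' = (1.2360, 0.5240, 1.6600)
ω' = (1.2349, -0.8739, 1.1596)

precession coupling ω×(Iω) = (-0.0312, -0.0338, 0.0104)
angular accel α = (-0.8133, -0.9240, -1.7550)
new body rate ω' = (1.2349, -0.8739, 1.1596)
Hamilton product q⊗(0,ω) = (-0.5011151, -1.4383603, 0.1616835, 1.2937789)
q + ½dt·q⊗(0,ω), renormalized = (-0.0987, -0.2046, -0.9737, -0.0201)
a = F/m = (0.4500, -0.9500, 0.7500)
p' = p + v·dt = (-1.8040, 0.2480, -0.0720)
v + (F/m)dt = (1.2360, 0.5240, 1.6600)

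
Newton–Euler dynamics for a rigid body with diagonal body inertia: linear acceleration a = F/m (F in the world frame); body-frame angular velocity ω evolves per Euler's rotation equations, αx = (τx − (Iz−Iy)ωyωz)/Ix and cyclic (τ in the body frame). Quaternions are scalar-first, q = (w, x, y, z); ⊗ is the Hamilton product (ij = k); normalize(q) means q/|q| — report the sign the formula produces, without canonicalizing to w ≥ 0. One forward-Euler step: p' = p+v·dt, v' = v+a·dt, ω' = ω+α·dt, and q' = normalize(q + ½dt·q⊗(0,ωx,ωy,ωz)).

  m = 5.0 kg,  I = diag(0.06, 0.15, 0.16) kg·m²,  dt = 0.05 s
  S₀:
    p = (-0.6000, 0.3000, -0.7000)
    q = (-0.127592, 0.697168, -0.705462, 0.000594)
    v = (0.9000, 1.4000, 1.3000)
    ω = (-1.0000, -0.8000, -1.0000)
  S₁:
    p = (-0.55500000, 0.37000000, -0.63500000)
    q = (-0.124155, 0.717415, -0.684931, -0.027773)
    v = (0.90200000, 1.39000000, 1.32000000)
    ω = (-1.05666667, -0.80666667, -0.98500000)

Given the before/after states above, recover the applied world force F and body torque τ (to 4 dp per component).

F = (0.2000, -1.0000, 2.0000)
τ = (-0.0600, -0.1200, 0.1200)

rate change Δω = (-0.05666667, -0.00666667, 0.01500000)
I·α + gyro = (-0.0600, -0.1200, 0.1200)
velocity change Δv = (0.00200000, -0.01000000, 0.02000000)
m·(v₁−v₀)/dt = (0.2000, -1.0000, 2.0000)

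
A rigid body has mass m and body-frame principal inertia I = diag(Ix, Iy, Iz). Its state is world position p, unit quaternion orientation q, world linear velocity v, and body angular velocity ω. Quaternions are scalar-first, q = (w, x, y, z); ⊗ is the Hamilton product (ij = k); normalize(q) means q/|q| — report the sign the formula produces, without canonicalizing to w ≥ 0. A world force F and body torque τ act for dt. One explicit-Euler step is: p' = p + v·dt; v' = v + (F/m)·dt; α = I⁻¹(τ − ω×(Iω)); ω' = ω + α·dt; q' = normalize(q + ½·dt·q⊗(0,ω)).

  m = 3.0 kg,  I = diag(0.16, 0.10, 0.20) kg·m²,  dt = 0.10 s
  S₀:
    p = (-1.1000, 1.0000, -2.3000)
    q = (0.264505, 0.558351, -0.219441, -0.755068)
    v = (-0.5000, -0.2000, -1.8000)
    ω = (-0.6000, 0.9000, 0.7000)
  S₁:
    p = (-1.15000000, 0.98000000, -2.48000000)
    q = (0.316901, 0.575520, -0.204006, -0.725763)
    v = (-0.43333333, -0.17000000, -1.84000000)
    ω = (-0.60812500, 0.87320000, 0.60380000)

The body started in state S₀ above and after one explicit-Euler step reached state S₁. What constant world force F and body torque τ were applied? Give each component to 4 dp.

F = (2.0000, 0.9000, -1.2000)
τ = (0.0500, -0.0100, -0.1600)

Δv = v₁−v₀ = (0.06666667, 0.03000000, -0.04000000)
F = m·Δv/dt = (2.0000, 0.9000, -1.2000)
rate change Δω = (-0.00812500, -0.02680000, -0.09620000)
τ = I·(Δω/dt) + ω₀×(Iω₀) = (0.0500, -0.0100, -0.1600)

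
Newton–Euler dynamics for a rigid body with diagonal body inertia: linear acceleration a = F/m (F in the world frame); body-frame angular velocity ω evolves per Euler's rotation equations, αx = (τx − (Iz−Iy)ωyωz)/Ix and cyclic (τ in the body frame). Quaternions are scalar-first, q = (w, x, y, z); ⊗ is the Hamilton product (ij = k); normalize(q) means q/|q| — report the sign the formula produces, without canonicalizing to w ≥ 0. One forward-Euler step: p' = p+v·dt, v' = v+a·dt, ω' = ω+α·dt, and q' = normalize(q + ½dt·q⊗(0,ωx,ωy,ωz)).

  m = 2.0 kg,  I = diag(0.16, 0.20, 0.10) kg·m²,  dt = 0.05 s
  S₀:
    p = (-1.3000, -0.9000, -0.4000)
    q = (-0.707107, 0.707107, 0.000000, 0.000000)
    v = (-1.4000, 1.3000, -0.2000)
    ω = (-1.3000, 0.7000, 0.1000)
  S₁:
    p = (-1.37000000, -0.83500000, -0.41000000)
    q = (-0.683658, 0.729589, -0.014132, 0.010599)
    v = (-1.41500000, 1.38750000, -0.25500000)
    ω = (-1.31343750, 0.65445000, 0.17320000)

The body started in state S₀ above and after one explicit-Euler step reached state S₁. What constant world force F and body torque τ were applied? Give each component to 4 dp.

F = (-0.6000, 3.5000, -2.2000)
τ = (-0.0500, -0.1900, 0.1100)

Δω = ω₁−ω₀ = (-0.01343750, -0.04555000, 0.07320000)
gyro term ω₀×Iω₀ = (-0.0070, -0.0078, -0.0364)
applied torque τ = (-0.0500, -0.1900, 0.1100)
Δv = v₁−v₀ = (-0.01500000, 0.08750000, -0.05500000)
applied force F = (-0.6000, 3.5000, -2.2000)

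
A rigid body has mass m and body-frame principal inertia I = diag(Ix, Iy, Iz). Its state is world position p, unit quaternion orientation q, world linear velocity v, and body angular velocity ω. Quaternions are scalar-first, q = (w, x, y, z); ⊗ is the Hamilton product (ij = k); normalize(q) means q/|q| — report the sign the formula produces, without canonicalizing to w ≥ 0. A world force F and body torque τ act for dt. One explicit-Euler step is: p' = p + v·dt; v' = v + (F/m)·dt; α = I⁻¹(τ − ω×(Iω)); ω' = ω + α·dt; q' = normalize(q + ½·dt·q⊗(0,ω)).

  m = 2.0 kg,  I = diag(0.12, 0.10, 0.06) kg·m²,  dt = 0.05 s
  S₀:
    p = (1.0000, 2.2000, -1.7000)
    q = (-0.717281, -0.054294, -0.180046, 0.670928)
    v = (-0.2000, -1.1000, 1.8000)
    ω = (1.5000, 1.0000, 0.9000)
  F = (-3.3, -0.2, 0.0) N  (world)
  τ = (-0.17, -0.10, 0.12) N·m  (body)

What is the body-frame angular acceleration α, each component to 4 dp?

α = (-1.1167, -1.8100, 2.5000)

precession coupling ω×(Iω) = (-0.0360, 0.0810, -0.0300)
angular accel α = (-1.1167, -1.8100, 2.5000)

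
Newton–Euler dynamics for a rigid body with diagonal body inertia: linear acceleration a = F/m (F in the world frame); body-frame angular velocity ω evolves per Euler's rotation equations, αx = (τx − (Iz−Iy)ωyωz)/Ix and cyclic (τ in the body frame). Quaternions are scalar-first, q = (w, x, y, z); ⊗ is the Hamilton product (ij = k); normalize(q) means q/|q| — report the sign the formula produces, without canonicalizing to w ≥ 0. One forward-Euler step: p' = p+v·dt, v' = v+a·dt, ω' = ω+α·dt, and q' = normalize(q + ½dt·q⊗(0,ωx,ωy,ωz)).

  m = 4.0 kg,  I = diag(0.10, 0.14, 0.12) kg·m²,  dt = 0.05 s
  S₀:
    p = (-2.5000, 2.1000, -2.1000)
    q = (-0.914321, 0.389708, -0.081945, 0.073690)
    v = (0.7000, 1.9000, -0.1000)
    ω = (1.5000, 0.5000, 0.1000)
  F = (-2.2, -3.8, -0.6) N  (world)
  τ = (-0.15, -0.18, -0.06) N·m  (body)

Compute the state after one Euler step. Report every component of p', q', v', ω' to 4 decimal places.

linear accel F/m = (-0.5500, -0.9500, -0.1500)
new position p' = (-2.4650, 2.1950, -2.1050)
new velocity v' = (0.6725, 1.8525, -0.1075)
angular accel α = (-1.4900, -1.2643, -0.7500)
ω' = ω + α·dt = (1.4255, 0.4368, 0.0625)
2q̇ = q⊗(0,ω) = (-0.5509585, -1.4165210, -0.3855963, 0.2263394)
updated quaternion q' = (-0.9274, 0.3540, -0.0915, 0.0793)

p' = (-2.4650, 2.1950, -2.1050)
q' = (-0.9274, 0.3540, -0.0915, 0.0793)
v' = (0.6725, 1.8525, -0.1075)
ω' = (1.4255, 0.4368, 0.0625)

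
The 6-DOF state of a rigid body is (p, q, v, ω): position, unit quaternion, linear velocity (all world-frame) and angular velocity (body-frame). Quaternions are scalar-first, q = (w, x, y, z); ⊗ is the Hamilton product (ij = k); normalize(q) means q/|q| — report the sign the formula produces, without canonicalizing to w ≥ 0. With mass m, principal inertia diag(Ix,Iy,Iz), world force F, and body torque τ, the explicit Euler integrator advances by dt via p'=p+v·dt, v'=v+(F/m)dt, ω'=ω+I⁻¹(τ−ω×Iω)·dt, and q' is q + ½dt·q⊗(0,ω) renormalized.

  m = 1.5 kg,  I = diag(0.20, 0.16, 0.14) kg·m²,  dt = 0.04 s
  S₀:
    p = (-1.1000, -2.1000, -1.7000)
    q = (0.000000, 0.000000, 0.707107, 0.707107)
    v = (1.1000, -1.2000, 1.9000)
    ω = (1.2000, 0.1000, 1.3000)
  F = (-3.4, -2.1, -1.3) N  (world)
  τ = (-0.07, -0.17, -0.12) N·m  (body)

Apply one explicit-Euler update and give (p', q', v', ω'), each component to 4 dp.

ω×(Iω) gyroscopic = (-0.0026, 0.0936, -0.0048)
angular accel α = (-0.3370, -1.6475, -0.8229)
ω' = ω + α·dt = (1.1865, 0.0341, 1.2671)
2q̇ = q⊗(0,ω) = (-0.9899498, 0.8485284, 0.8485284, -0.8485284)
q' = normalize(q + ½dt·q⊗(0,ω)) = (-0.0198, 0.0170, 0.7236, 0.6897)
linear accel F/m = (-2.2667, -1.4000, -0.8667)
p + v·dt = (-1.0560, -2.1480, -1.6240)
new velocity v' = (1.0093, -1.2560, 1.8653)

p' = (-1.0560, -2.1480, -1.6240)
q' = (-0.0198, 0.0170, 0.7236, 0.6897)
v' = (1.0093, -1.2560, 1.8653)
ω' = (1.1865, 0.0341, 1.2671)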